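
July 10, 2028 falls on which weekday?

January 1, 2028 is a Saturday.
July 10 is day 192 of the year, i.e. 191 days after Jan 1.
191 mod 7 = 2, so advance 2 weekdays from Saturday: Monday.

Monday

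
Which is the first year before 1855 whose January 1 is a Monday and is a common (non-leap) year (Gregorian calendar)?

1849

Jan 1 advances by 2 weekdays after a leap year and by 1 after a common year.
1855: Jan 1 is Monday.
1854: Sunday
1853: Saturday
1852: Thursday (leap)
1851: Wednesday
1850: Tuesday
1849: Monday
1849 begins on a Monday and is a common year.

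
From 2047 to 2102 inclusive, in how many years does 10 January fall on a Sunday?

8

Track 10 January's weekday year by year (advancing +1, or +2 across a Feb 29):
  2047: Thu  2048: Fri (+1)  2049: Sun (+2) ✓  2050: Mon (+1)  2051: Tue (+1)
  2052: Wed (+1)  2053: Fri (+2)  2054: Sat (+1)  2055: Sun (+1) ✓  2056: Mon (+1)
  2057: Wed (+2)  2058: Thu (+1)  2059: Fri (+1)  2060: Sat (+1)  … (28 more years) …
  2089: Mon (+2)  2090: Tue (+1)  2091: Wed (+1)  2092: Thu (+1)  2093: Sat (+2)
  2094: Sun (+1) ✓  2095: Mon (+1)  2096: Tue (+1)  2097: Thu (+2)  2098: Fri (+1)
  2099: Sat (+1)  2100: Sun (+1) ✓  2101: Mon (+1)  2102: Tue (+1)
Sunday years: 2049, 2055, 2066, 2072, 2077, 2083, 2094, 2100 — 8 in total.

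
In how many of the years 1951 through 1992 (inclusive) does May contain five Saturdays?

May has 31 days; it has five Saturdays when Saturday falls among the first (month-length − 28) days — i.e. when May 1 is one of Saturday/Friday/Thursday.
May 1 by year: 1951:Tue 1952:Thu✓ 1953:Fri✓ 1954:Sat✓ 1955:Sun 1956:Tue 1957:Wed 1958:Thu✓ 1959:Fri✓ 1960:Sun 1961:Mon 1962:Tue 1963:Wed 1964:Fri✓ 1965:Sat✓ …(12 more)… 1978:Mon 1979:Tue 1980:Thu✓ 1981:Fri✓ 1982:Sat✓ 1983:Sun 1984:Tue 1985:Wed 1986:Thu✓ 1987:Fri✓ 1988:Sun 1989:Mon 1990:Tue 1991:Wed 1992:Fri✓
Years with five Saturdays: 1952, 1953, 1954, 1958, 1959, 1964, 1965, 1969, 1970, 1971, 1975, 1976, 1980, 1981, 1982, 1986, 1987, 1992 → 18.

18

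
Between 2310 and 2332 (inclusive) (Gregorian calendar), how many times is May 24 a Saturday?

Track May 24's weekday year by year (advancing +1, or +2 across a Feb 29):
  2310: Tue  2311: Wed (+1)  2312: Fri (+2)  2313: Sat (+1) ✓  2314: Sun (+1)
  2315: Mon (+1)  2316: Wed (+2)  2317: Thu (+1)  2318: Fri (+1)  2319: Sat (+1) ✓
  2320: Mon (+2)  2321: Tue (+1)  2322: Wed (+1)  2323: Thu (+1)  2324: Sat (+2) ✓
  2325: Sun (+1)  2326: Mon (+1)  2327: Tue (+1)  2328: Thu (+2)  2329: Fri (+1)
  2330: Sat (+1) ✓  2331: Sun (+1)  2332: Tue (+2)
Saturday years: 2313, 2319, 2324, 2330 — 4 in total.

4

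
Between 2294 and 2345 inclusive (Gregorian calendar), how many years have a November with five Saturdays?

14

November has 30 days; it has five Saturdays when Saturday falls among the first (month-length − 28) days — i.e. when November 1 is one of Saturday/Friday.
November 1 by year: 2294:Thu 2295:Fri✓ 2296:Sun 2297:Mon 2298:Tue 2299:Wed 2300:Thu 2301:Fri✓ 2302:Sat✓ 2303:Sun 2304:Tue 2305:Wed 2306:Thu 2307:Fri✓ 2308:Sun …(22 more)… 2331:Sun 2332:Tue 2333:Wed 2334:Thu 2335:Fri✓ 2336:Sun 2337:Mon 2338:Tue 2339:Wed 2340:Fri✓ 2341:Sat✓ 2342:Sun 2343:Mon 2344:Wed 2345:Thu
Years with five Saturdays: 2295, 2301, 2302, 2307, 2312, 2313, 2318, 2319, 2324, 2329, 2330, 2335, 2340, 2341 → 14.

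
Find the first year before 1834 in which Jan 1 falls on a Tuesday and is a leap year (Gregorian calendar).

1828

Jan 1 advances by 2 weekdays after a leap year and by 1 after a common year.
1834: Jan 1 is Wednesday.
1833: Tuesday
1832: Sunday (leap)
1831: Saturday
1830: Friday
1829: Thursday
1828: Tuesday (leap)
1828 begins on a Tuesday and is a leap year.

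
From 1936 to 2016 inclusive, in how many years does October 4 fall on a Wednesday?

11

Track October 4's weekday year by year (advancing +1, or +2 across a Feb 29):
  1936: Sun  1937: Mon (+1)  1938: Tue (+1)  1939: Wed (+1) ✓  1940: Fri (+2)
  1941: Sat (+1)  1942: Sun (+1)  1943: Mon (+1)  1944: Wed (+2) ✓  1945: Thu (+1)
  1946: Fri (+1)  1947: Sat (+1)  1948: Mon (+2)  1949: Tue (+1)  … (53 more years) …
  2003: Sat (+1)  2004: Mon (+2)  2005: Tue (+1)  2006: Wed (+1) ✓  2007: Thu (+1)
  2008: Sat (+2)  2009: Sun (+1)  2010: Mon (+1)  2011: Tue (+1)  2012: Thu (+2)
  2013: Fri (+1)  2014: Sat (+1)  2015: Sun (+1)  2016: Tue (+2)
Wednesday years: 1939, 1944, 1950, 1961, 1967, 1972, 1978, 1989, 1995, 2000, 2006 — 11 in total.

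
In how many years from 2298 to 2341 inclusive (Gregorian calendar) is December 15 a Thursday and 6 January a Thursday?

5

Check each year's weekday for December 15 and 6 January:
  2298: Thu/Thu ✓  2299: Fri/Fri  2300: Sat/Sat  2301: Sun/Sun  2302: Mon/Mon  2303: Tue/Tue  2304: Thu/Wed  2305: Fri/Fri  2306: Sat/Sat  2307: Sun/Sun  2308: Tue/Mon  2309: Wed/Wed  2310: Thu/Thu ✓  2311: Fri/Fri  …(16 more)…  2328: Sat/Fri  2329: Sun/Sun  2330: Mon/Mon  2331: Tue/Tue  2332: Thu/Wed  2333: Fri/Fri  2334: Sat/Sat  2335: Sun/Sun  2336: Tue/Mon  2337: Wed/Wed  2338: Thu/Thu ✓  2339: Fri/Fri  2340: Sun/Sat  2341: Mon/Mon
Both conditions hold in: 2298, 2310, 2321, 2327, 2338 — 5.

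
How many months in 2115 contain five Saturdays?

4

A month of length L has five Saturdays iff its first Saturday is on day ≤ L−28 (so day 1–3 in a 31-day month, 1–2 in a 30-day month, day 1 in a leap February).
Checking each month of 2115: Jan starts Tue (31d); Feb starts Fri (28d); Mar starts Fri (31d) ✓; Apr starts Mon (30d); May starts Wed (31d); Jun starts Sat (30d) ✓; Jul starts Mon (31d); Aug starts Thu (31d) ✓; Sep starts Sun (30d); Oct starts Tue (31d); Nov starts Fri (30d) ✓; Dec starts Sun (31d).
Five-Saturday months: March, June, August, November → 4.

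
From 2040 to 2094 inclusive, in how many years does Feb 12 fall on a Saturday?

Track Feb 12's weekday year by year (advancing +1, or +2 across a Feb 29):
  2040: Sun  2041: Tue (+2)  2042: Wed (+1)  2043: Thu (+1)  2044: Fri (+1)
  2045: Sun (+2)  2046: Mon (+1)  2047: Tue (+1)  2048: Wed (+1)  2049: Fri (+2)
  2050: Sat (+1) ✓  2051: Sun (+1)  2052: Mon (+1)  2053: Wed (+2)  … (27 more years) …
  2081: Wed (+2)  2082: Thu (+1)  2083: Fri (+1)  2084: Sat (+1) ✓  2085: Mon (+2)
  2086: Tue (+1)  2087: Wed (+1)  2088: Thu (+1)  2089: Sat (+2) ✓  2090: Sun (+1)
  2091: Mon (+1)  2092: Tue (+1)  2093: Thu (+2)  2094: Fri (+1)
Saturday years: 2050, 2056, 2061, 2067, 2078, 2084, 2089 — 7 in total.

7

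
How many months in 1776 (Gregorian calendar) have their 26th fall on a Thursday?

2

Check the 26th of each month of 1776: Jan 26: Fri, Feb 26: Mon, Mar 26: Tue, Apr 26: Fri, May 26: Sun, Jun 26: Wed, Jul 26: Fri, Aug 26: Mon, Sep 26: Thu, Oct 26: Sat, Nov 26: Tue, Dec 26: Thu.
Thursday occurs in September, December — 2 months.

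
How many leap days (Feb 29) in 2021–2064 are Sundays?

2

Leap years in 2021–2064: 11 of them.
Feb 29 weekday advances by 5 (mod 7) from one leap year to the next four years later (or differs when a century non-leap intervenes).
Leap-day weekdays: 2024:Thu 2028:Tue 2032:Sun✓ 2036:Fri 2040:Wed 2044:Mon 2048:Sat 2052:Thu 2056:Tue 2060:Sun✓ 2064:Fri
Sunday: 2032, 2060 → 2.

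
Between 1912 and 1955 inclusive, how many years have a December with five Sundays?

December has 31 days; it has five Sundays when Sunday falls among the first (month-length − 28) days — i.e. when December 1 is one of Sunday/Saturday/Friday.
December 1 by year: 1912:Sun✓ 1913:Mon 1914:Tue 1915:Wed 1916:Fri✓ 1917:Sat✓ 1918:Sun✓ 1919:Mon 1920:Wed 1921:Thu 1922:Fri✓ 1923:Sat✓ 1924:Mon 1925:Tue 1926:Wed …(14 more)… 1941:Mon 1942:Tue 1943:Wed 1944:Fri✓ 1945:Sat✓ 1946:Sun✓ 1947:Mon 1948:Wed 1949:Thu 1950:Fri✓ 1951:Sat✓ 1952:Mon 1953:Tue 1954:Wed 1955:Thu
Years with five Sundays: 1912, 1916, 1917, 1918, 1922, 1923, 1928, 1929, 1933, 1934, 1935, 1939, 1940, 1944, 1945, 1946, 1950, 1951 → 18.

18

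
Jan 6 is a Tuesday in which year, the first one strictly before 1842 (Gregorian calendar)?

From one year to the next, a fixed date's weekday advances by 1, or by 2 when a Feb 29 lies between the two dates.
1842: January 6 is Thursday.
1841: Wednesday (−1)
1840: Monday (−2)
1839: Sunday (−1)
1838: Saturday (−1)
1837: Friday (−1)
1836: Wednesday (−2)
1835: Tuesday (−1)
Jan 6 falls on a Tuesday in 1835.

1835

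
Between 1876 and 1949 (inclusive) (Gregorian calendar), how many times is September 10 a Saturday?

Track September 10's weekday year by year (advancing +1, or +2 across a Feb 29):
  1876: Sun  1877: Mon (+1)  1878: Tue (+1)  1879: Wed (+1)  1880: Fri (+2)
  1881: Sat (+1) ✓  1882: Sun (+1)  1883: Mon (+1)  1884: Wed (+2)  1885: Thu (+1)
  1886: Fri (+1)  1887: Sat (+1) ✓  1888: Mon (+2)  1889: Tue (+1)  … (46 more years) …
  1936: Thu (+2)  1937: Fri (+1)  1938: Sat (+1) ✓  1939: Sun (+1)  1940: Tue (+2)
  1941: Wed (+1)  1942: Thu (+1)  1943: Fri (+1)  1944: Sun (+2)  1945: Mon (+1)
  1946: Tue (+1)  1947: Wed (+1)  1948: Fri (+2)  1949: Sat (+1) ✓
Saturday years: 1881, 1887, 1892, 1898, 1904, 1910, 1921, 1927, 1932, 1938, 1949 — 11 in total.

11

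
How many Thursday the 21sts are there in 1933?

2

Check the 21st of each month of 1933: Jan 21: Sat, Feb 21: Tue, Mar 21: Tue, Apr 21: Fri, May 21: Sun, Jun 21: Wed, Jul 21: Fri, Aug 21: Mon, Sep 21: Thu, Oct 21: Sat, Nov 21: Tue, Dec 21: Thu.
Thursday occurs in September, December — 2 months.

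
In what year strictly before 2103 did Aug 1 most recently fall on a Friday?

From one year to the next, a fixed date's weekday advances by 1, or by 2 when a Feb 29 lies between the two dates.
2103: August 1 is Wednesday.
2102: Tuesday (−1)
2101: Monday (−1)
2100: Sunday (−1)
2099: Saturday (−1)
2098: Friday (−1)
Aug 1 falls on a Friday in 2098.

2098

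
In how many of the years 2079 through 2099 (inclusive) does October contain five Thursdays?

October has 31 days; it has five Thursdays when Thursday falls among the first (month-length − 28) days — i.e. when October 1 is one of Thursday/Wednesday/Tuesday.
October 1 by year: 2079:Sun 2080:Tue✓ 2081:Wed✓ 2082:Thu✓ 2083:Fri 2084:Sun 2085:Mon 2086:Tue✓ 2087:Wed✓ 2088:Fri 2089:Sat 2090:Sun 2091:Mon 2092:Wed✓ 2093:Thu✓ 2094:Fri 2095:Sat 2096:Mon 2097:Tue✓ 2098:Wed✓ 2099:Thu✓
Years with five Thursdays: 2080, 2081, 2082, 2086, 2087, 2092, 2093, 2097, 2098, 2099 → 10.

10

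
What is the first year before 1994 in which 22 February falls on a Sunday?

1987

From one year to the next, a fixed date's weekday advances by 1, or by 2 when a Feb 29 lies between the two dates.
1994: February 22 is Tuesday.
1993: Monday (−1)
1992: Saturday (−2)
1991: Friday (−1)
1990: Thursday (−1)
1989: Wednesday (−1)
1988: Monday (−2)
1987: Sunday (−1)
22 February falls on a Sunday in 1987.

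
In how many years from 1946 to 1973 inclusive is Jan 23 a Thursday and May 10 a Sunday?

Check each year's weekday for Jan 23 and May 10:
  1946: Wed/Fri  1947: Thu/Sat  1948: Fri/Mon  1949: Sun/Tue  1950: Mon/Wed  1951: Tue/Thu  1952: Wed/Sat  1953: Fri/Sun  1954: Sat/Mon  1955: Sun/Tue  1956: Mon/Thu  1957: Wed/Fri  1958: Thu/Sat  1959: Fri/Sun  1960: Sat/Tue  1961: Mon/Wed  1962: Tue/Thu  1963: Wed/Fri  1964: Thu/Sun ✓  1965: Sat/Mon  1966: Sun/Tue  1967: Mon/Wed  1968: Tue/Fri  1969: Thu/Sat  1970: Fri/Sun  1971: Sat/Mon  1972: Sun/Wed  1973: Tue/Thu
Both conditions hold in: 1964 — 1.

1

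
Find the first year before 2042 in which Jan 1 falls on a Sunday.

Jan 1 advances by 2 weekdays after a leap year and by 1 after a common year.
2042: Jan 1 is Wednesday.
2041: Tuesday
2040: Sunday (leap)
2040 begins on a Sunday

2040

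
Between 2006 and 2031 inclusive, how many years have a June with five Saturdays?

8

June has 30 days; it has five Saturdays when Saturday falls among the first (month-length − 28) days — i.e. when June 1 is one of Saturday/Friday.
June 1 by year: 2006:Thu 2007:Fri✓ 2008:Sun 2009:Mon 2010:Tue 2011:Wed 2012:Fri✓ 2013:Sat✓ 2014:Sun 2015:Mon 2016:Wed 2017:Thu 2018:Fri✓ 2019:Sat✓ 2020:Mon 2021:Tue 2022:Wed 2023:Thu 2024:Sat✓ 2025:Sun 2026:Mon 2027:Tue 2028:Thu 2029:Fri✓ 2030:Sat✓ 2031:Sun
Years with five Saturdays: 2007, 2012, 2013, 2018, 2019, 2024, 2029, 2030 → 8.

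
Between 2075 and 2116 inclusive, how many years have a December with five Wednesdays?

19

December has 31 days; it has five Wednesdays when Wednesday falls among the first (month-length − 28) days — i.e. when December 1 is one of Wednesday/Tuesday/Monday.
December 1 by year: 2075:Sun 2076:Tue✓ 2077:Wed✓ 2078:Thu 2079:Fri 2080:Sun 2081:Mon✓ 2082:Tue✓ 2083:Wed✓ 2084:Fri 2085:Sat 2086:Sun 2087:Mon✓ 2088:Wed✓ 2089:Thu …(12 more)… 2102:Fri 2103:Sat 2104:Mon✓ 2105:Tue✓ 2106:Wed✓ 2107:Thu 2108:Sat 2109:Sun 2110:Mon✓ 2111:Tue✓ 2112:Thu 2113:Fri 2114:Sat 2115:Sun 2116:Tue✓
Years with five Wednesdays: 2076, 2077, 2081, 2082, 2083, 2087, 2088, 2092, 2093, 2094, 2098, 2099, 2100, 2104, 2105, 2106, 2110, 2111, 2116 → 19.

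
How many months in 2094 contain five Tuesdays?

4

A month of length L has five Tuesdays iff its first Tuesday is on day ≤ L−28 (so day 1–3 in a 31-day month, 1–2 in a 30-day month, day 1 in a leap February).
Checking each month of 2094: Jan starts Fri (31d); Feb starts Mon (28d); Mar starts Mon (31d) ✓; Apr starts Thu (30d); May starts Sat (31d); Jun starts Tue (30d) ✓; Jul starts Thu (31d); Aug starts Sun (31d) ✓; Sep starts Wed (30d); Oct starts Fri (31d); Nov starts Mon (30d) ✓; Dec starts Wed (31d).
Five-Tuesday months: March, June, August, November → 4.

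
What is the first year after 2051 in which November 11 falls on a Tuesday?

From one year to the next, a fixed date's weekday advances by 1, or by 2 when a Feb 29 lies between the two dates.
2051: November 11 is Saturday.
2052: Monday (+2)
2053: Tuesday (+1)
November 11 falls on a Tuesday in 2053.

2053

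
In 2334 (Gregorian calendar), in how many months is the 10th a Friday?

Check the 10th of each month of 2334: Jan 10: Wed, Feb 10: Sat, Mar 10: Sat, Apr 10: Tue, May 10: Thu, Jun 10: Sun, Jul 10: Tue, Aug 10: Fri, Sep 10: Mon, Oct 10: Wed, Nov 10: Sat, Dec 10: Mon.
Friday occurs in August — 1 month.

1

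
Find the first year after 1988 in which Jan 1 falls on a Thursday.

1998

Jan 1 advances by 2 weekdays after a leap year and by 1 after a common year.
1988: Jan 1 is Friday (leap).
1989: Sunday
1990: Monday
1991: Tuesday
1992: Wednesday (leap)
1993: Friday
1994: Saturday
1995: Sunday
1996: Monday (leap)
1997: Wednesday
1998: Thursday
1998 begins on a Thursday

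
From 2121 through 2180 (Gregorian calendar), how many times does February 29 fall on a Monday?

2

Leap years in 2121–2180: 15 of them.
Feb 29 weekday advances by 5 (mod 7) from one leap year to the next four years later (or differs when a century non-leap intervenes).
Leap-day weekdays: 2124:Tue 2128:Sun 2132:Fri 2136:Wed 2140:Mon✓ 2144:Sat 2148:Thu 2152:Tue 2156:Sun 2160:Fri 2164:Wed 2168:Mon✓ 2172:Sat 2176:Thu 2180:Tue
Monday: 2140, 2168 → 2.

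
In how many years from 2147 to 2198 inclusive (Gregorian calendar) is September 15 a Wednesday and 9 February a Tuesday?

5

Check each year's weekday for September 15 and 9 February:
  2147: Fri/Thu  2148: Sun/Fri  2149: Mon/Sun  2150: Tue/Mon  2151: Wed/Tue ✓  2152: Fri/Wed  2153: Sat/Fri  2154: Sun/Sat  2155: Mon/Sun  2156: Wed/Mon  2157: Thu/Wed  2158: Fri/Thu  2159: Sat/Fri  2160: Mon/Sat  …(24 more)…  2185: Thu/Wed  2186: Fri/Thu  2187: Sat/Fri  2188: Mon/Sat  2189: Tue/Mon  2190: Wed/Tue ✓  2191: Thu/Wed  2192: Sat/Thu  2193: Sun/Sat  2194: Mon/Sun  2195: Tue/Mon  2196: Thu/Tue  2197: Fri/Thu  2198: Sat/Fri
Both conditions hold in: 2151, 2162, 2173, 2179, 2190 — 5.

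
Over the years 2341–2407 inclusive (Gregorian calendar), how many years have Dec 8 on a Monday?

Track Dec 8's weekday year by year (advancing +1, or +2 across a Feb 29):
  2341: Mon ✓  2342: Tue (+1)  2343: Wed (+1)  2344: Fri (+2)  2345: Sat (+1)
  2346: Sun (+1)  2347: Mon (+1) ✓  2348: Wed (+2)  2349: Thu (+1)  2350: Fri (+1)
  2351: Sat (+1)  2352: Mon (+2) ✓  2353: Tue (+1)  2354: Wed (+1)  … (39 more years) …
  2394: Thu (+1)  2395: Fri (+1)  2396: Sun (+2)  2397: Mon (+1) ✓  2398: Tue (+1)
  2399: Wed (+1)  2400: Fri (+2)  2401: Sat (+1)  2402: Sun (+1)  2403: Mon (+1) ✓
  2404: Wed (+2)  2405: Thu (+1)  2406: Fri (+1)  2407: Sat (+1)
Monday years: 2341, 2347, 2352, 2358, 2369, 2375, 2380, 2386, 2397, 2403 — 10 in total.

10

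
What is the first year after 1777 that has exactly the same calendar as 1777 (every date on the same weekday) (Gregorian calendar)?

Two years share a calendar iff Jan 1 falls on the same weekday and both are leap or both are common. 1777: Jan 1 is Wednesday, common year.
1778: Jan 1 Thursday, common
1779: Jan 1 Friday, common
1780: Jan 1 Saturday, leap
1781: Jan 1 Monday, common
1782: Jan 1 Tuesday, common
1783: Jan 1 Wednesday, common
1783 matches on both conditions.

1783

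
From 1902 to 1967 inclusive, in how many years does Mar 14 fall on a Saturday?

Track Mar 14's weekday year by year (advancing +1, or +2 across a Feb 29):
  1902: Fri  1903: Sat (+1) ✓  1904: Mon (+2)  1905: Tue (+1)  1906: Wed (+1)
  1907: Thu (+1)  1908: Sat (+2) ✓  1909: Sun (+1)  1910: Mon (+1)  1911: Tue (+1)
  1912: Thu (+2)  1913: Fri (+1)  1914: Sat (+1) ✓  1915: Sun (+1)  … (38 more years) …
  1954: Sun (+1)  1955: Mon (+1)  1956: Wed (+2)  1957: Thu (+1)  1958: Fri (+1)
  1959: Sat (+1) ✓  1960: Mon (+2)  1961: Tue (+1)  1962: Wed (+1)  1963: Thu (+1)
  1964: Sat (+2) ✓  1965: Sun (+1)  1966: Mon (+1)  1967: Tue (+1)
Saturday years: 1903, 1908, 1914, 1925, 1931, 1936, 1942, 1953, 1959, 1964 — 10 in total.

10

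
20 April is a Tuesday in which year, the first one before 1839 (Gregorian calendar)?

1830

From one year to the next, a fixed date's weekday advances by 1, or by 2 when a Feb 29 lies between the two dates.
1839: April 20 is Saturday.
1838: Friday (−1)
1837: Thursday (−1)
1836: Wednesday (−1)
1835: Monday (−2)
1834: Sunday (−1)
1833: Saturday (−1)
1832: Friday (−1)
1831: Wednesday (−2)
1830: Tuesday (−1)
20 April falls on a Tuesday in 1830.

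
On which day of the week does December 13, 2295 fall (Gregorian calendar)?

Friday

January 1, 2295 is a Tuesday.
December 13 is day 347 of the year, i.e. 346 days after Jan 1.
346 mod 7 = 3, so advance 3 weekdays from Tuesday: Friday.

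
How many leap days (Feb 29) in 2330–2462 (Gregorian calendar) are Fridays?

Leap years in 2330–2462: 33 of them.
Feb 29 weekday advances by 5 (mod 7) from one leap year to the next four years later (or differs when a century non-leap intervenes).
Leap-day weekdays: 2332:Mon 2336:Sat 2340:Thu 2344:Tue 2348:Sun 2352:Fri✓ 2356:Wed 2360:Mon 2364:Sat 2368:Thu 2372:Tue 2376:Sun 2380:Fri✓ …(7 more)… 2412:Wed 2416:Mon 2420:Sat 2424:Thu 2428:Tue 2432:Sun 2436:Fri✓ 2440:Wed 2444:Mon 2448:Sat 2452:Thu 2456:Tue 2460:Sun
Friday: 2352, 2380, 2408, 2436 → 4.

4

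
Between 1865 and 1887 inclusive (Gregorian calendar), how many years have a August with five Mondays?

10

August has 31 days; it has five Mondays when Monday falls among the first (month-length − 28) days — i.e. when August 1 is one of Monday/Sunday/Saturday.
August 1 by year: 1865:Tue 1866:Wed 1867:Thu 1868:Sat✓ 1869:Sun✓ 1870:Mon✓ 1871:Tue 1872:Thu 1873:Fri 1874:Sat✓ 1875:Sun✓ 1876:Tue 1877:Wed 1878:Thu 1879:Fri 1880:Sun✓ 1881:Mon✓ 1882:Tue 1883:Wed 1884:Fri 1885:Sat✓ 1886:Sun✓ 1887:Mon✓
Years with five Mondays: 1868, 1869, 1870, 1874, 1875, 1880, 1881, 1885, 1886, 1887 → 10.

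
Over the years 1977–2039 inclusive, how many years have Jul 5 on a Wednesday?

Track Jul 5's weekday year by year (advancing +1, or +2 across a Feb 29):
  1977: Tue  1978: Wed (+1) ✓  1979: Thu (+1)  1980: Sat (+2)  1981: Sun (+1)
  1982: Mon (+1)  1983: Tue (+1)  1984: Thu (+2)  1985: Fri (+1)  1986: Sat (+1)
  1987: Sun (+1)  1988: Tue (+2)  1989: Wed (+1) ✓  1990: Thu (+1)  … (35 more years) …
  2026: Sun (+1)  2027: Mon (+1)  2028: Wed (+2) ✓  2029: Thu (+1)  2030: Fri (+1)
  2031: Sat (+1)  2032: Mon (+2)  2033: Tue (+1)  2034: Wed (+1) ✓  2035: Thu (+1)
  2036: Sat (+2)  2037: Sun (+1)  2038: Mon (+1)  2039: Tue (+1)
Wednesday years: 1978, 1989, 1995, 2000, 2006, 2017, 2023, 2028, 2034 — 9 in total.

9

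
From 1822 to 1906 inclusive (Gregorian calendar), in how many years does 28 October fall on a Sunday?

Track 28 October's weekday year by year (advancing +1, or +2 across a Feb 29):
  1822: Mon  1823: Tue (+1)  1824: Thu (+2)  1825: Fri (+1)  1826: Sat (+1)
  1827: Sun (+1) ✓  1828: Tue (+2)  1829: Wed (+1)  1830: Thu (+1)  1831: Fri (+1)
  1832: Sun (+2) ✓  1833: Mon (+1)  1834: Tue (+1)  1835: Wed (+1)  … (57 more years) …
  1893: Sat (+1)  1894: Sun (+1) ✓  1895: Mon (+1)  1896: Wed (+2)  1897: Thu (+1)
  1898: Fri (+1)  1899: Sat (+1)  1900: Sun (+1) ✓  1901: Mon (+1)  1902: Tue (+1)
  1903: Wed (+1)  1904: Fri (+2)  1905: Sat (+1)  1906: Sun (+1) ✓
Sunday years: 1827, 1832, 1838, 1849, 1855, 1860, 1866, 1877, 1883, 1888, 1894, 1900, 1906 — 13 in total.

13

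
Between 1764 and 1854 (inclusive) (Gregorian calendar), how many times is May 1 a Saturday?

12

Track May 1's weekday year by year (advancing +1, or +2 across a Feb 29):
  1764: Tue  1765: Wed (+1)  1766: Thu (+1)  1767: Fri (+1)  1768: Sun (+2)
  1769: Mon (+1)  1770: Tue (+1)  1771: Wed (+1)  1772: Fri (+2)  1773: Sat (+1) ✓
  1774: Sun (+1)  1775: Mon (+1)  1776: Wed (+2)  1777: Thu (+1)  … (63 more years) …
  1841: Sat (+1) ✓  1842: Sun (+1)  1843: Mon (+1)  1844: Wed (+2)  1845: Thu (+1)
  1846: Fri (+1)  1847: Sat (+1) ✓  1848: Mon (+2)  1849: Tue (+1)  1850: Wed (+1)
  1851: Thu (+1)  1852: Sat (+2) ✓  1853: Sun (+1)  1854: Mon (+1)
Saturday years: 1773, 1779, 1784, 1790, 1802, 1813, 1819, 1824, 1830, 1841, 1847, 1852 — 12 in total.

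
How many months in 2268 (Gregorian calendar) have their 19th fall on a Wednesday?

Check the 19th of each month of 2268: Jan 19: Sun, Feb 19: Wed, Mar 19: Thu, Apr 19: Sun, May 19: Tue, Jun 19: Fri, Jul 19: Sun, Aug 19: Wed, Sep 19: Sat, Oct 19: Mon, Nov 19: Thu, Dec 19: Sat.
Wednesday occurs in February, August — 2 months.

2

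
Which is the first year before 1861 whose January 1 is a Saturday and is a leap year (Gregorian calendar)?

1848

Jan 1 advances by 2 weekdays after a leap year and by 1 after a common year.
1861: Jan 1 is Tuesday.
1860: Sunday (leap)
1859: Saturday
1858: Friday
1857: Thursday
1856: Tuesday (leap)
1855: Monday
1854: Sunday
1853: Saturday
1852: Thursday (leap)
1851: Wednesday
1850: Tuesday
1849: Monday
1848: Saturday (leap)
1848 begins on a Saturday and is a leap year.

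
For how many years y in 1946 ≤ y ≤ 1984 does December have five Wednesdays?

December has 31 days; it has five Wednesdays when Wednesday falls among the first (month-length − 28) days — i.e. when December 1 is one of Wednesday/Tuesday/Monday.
December 1 by year: 1946:Sun 1947:Mon✓ 1948:Wed✓ 1949:Thu 1950:Fri 1951:Sat 1952:Mon✓ 1953:Tue✓ 1954:Wed✓ 1955:Thu 1956:Sat 1957:Sun 1958:Mon✓ 1959:Tue✓ 1960:Thu …(9 more)… 1970:Tue✓ 1971:Wed✓ 1972:Fri 1973:Sat 1974:Sun 1975:Mon✓ 1976:Wed✓ 1977:Thu 1978:Fri 1979:Sat 1980:Mon✓ 1981:Tue✓ 1982:Wed✓ 1983:Thu 1984:Sat
Years with five Wednesdays: 1947, 1948, 1952, 1953, 1954, 1958, 1959, 1964, 1965, 1969, 1970, 1971, 1975, 1976, 1980, 1981, 1982 → 17.

17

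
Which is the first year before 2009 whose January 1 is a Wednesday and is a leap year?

Jan 1 advances by 2 weekdays after a leap year and by 1 after a common year.
2009: Jan 1 is Thursday.
2008: Tuesday (leap)
2007: Monday
2006: Sunday
2005: Saturday
2004: Thursday (leap)
2003: Wednesday
2002: Tuesday
2001: Monday
2000: Saturday (leap)
1999: Friday
1998: Thursday
1997: Wednesday
1996: Monday (leap)
1995: Sunday
1994: Saturday
1993: Friday
1992: Wednesday (leap)
1992 begins on a Wednesday and is a leap year.

1992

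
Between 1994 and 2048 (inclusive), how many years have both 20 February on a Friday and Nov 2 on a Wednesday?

Check each year's weekday for 20 February and Nov 2:
  1994: Sun/Wed  1995: Mon/Thu  1996: Tue/Sat  1997: Thu/Sun  1998: Fri/Mon  1999: Sat/Tue  2000: Sun/Thu  2001: Tue/Fri  2002: Wed/Sat  2003: Thu/Sun  2004: Fri/Tue  2005: Sun/Wed  2006: Mon/Thu  2007: Tue/Fri  …(27 more)…  2035: Tue/Fri  2036: Wed/Sun  2037: Fri/Mon  2038: Sat/Tue  2039: Sun/Wed  2040: Mon/Fri  2041: Wed/Sat  2042: Thu/Sun  2043: Fri/Mon  2044: Sat/Wed  2045: Mon/Thu  2046: Tue/Fri  2047: Wed/Sat  2048: Thu/Mon
Both conditions hold in: no year — 0.

0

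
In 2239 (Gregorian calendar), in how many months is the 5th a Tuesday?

3

Check the 5th of each month of 2239: Jan 5: Sat, Feb 5: Tue, Mar 5: Tue, Apr 5: Fri, May 5: Sun, Jun 5: Wed, Jul 5: Fri, Aug 5: Mon, Sep 5: Thu, Oct 5: Sat, Nov 5: Tue, Dec 5: Thu.
Tuesday occurs in February, March, November — 3 months.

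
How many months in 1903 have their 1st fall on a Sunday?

Check the 1st of each month of 1903: Jan 1: Thu, Feb 1: Sun, Mar 1: Sun, Apr 1: Wed, May 1: Fri, Jun 1: Mon, Jul 1: Wed, Aug 1: Sat, Sep 1: Tue, Oct 1: Thu, Nov 1: Sun, Dec 1: Tue.
Sunday occurs in February, March, November — 3 months.

3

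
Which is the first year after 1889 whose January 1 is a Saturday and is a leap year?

1916

Jan 1 advances by 2 weekdays after a leap year and by 1 after a common year.
1889: Jan 1 is Tuesday.
1890: Wednesday
1891: Thursday
1892: Friday (leap)
1893: Sunday
1894: Monday
1895: Tuesday
1896: Wednesday (leap)
1897: Friday
1898: Saturday
1899: Sunday
1900: Monday
1901: Tuesday
1902: Wednesday
1903: Thursday
1904: Friday (leap)
1905: Sunday
1906: Monday
1907: Tuesday
1908: Wednesday (leap)
1909: Friday
1910: Saturday
1911: Sunday
1912: Monday (leap)
1913: Wednesday
1914: Thursday
1915: Friday
1916: Saturday (leap)
1916 begins on a Saturday and is a leap year.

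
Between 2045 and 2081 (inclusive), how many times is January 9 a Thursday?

6

Track January 9's weekday year by year (advancing +1, or +2 across a Feb 29):
  2045: Mon  2046: Tue (+1)  2047: Wed (+1)  2048: Thu (+1) ✓  2049: Sat (+2)
  2050: Sun (+1)  2051: Mon (+1)  2052: Tue (+1)  2053: Thu (+2) ✓  2054: Fri (+1)
  2055: Sat (+1)  2056: Sun (+1)  2057: Tue (+2)  2058: Wed (+1)  … (9 more years) …
  2068: Mon (+1)  2069: Wed (+2)  2070: Thu (+1) ✓  2071: Fri (+1)  2072: Sat (+1)
  2073: Mon (+2)  2074: Tue (+1)  2075: Wed (+1)  2076: Thu (+1) ✓  2077: Sat (+2)
  2078: Sun (+1)  2079: Mon (+1)  2080: Tue (+1)  2081: Thu (+2) ✓
Thursday years: 2048, 2053, 2059, 2070, 2076, 2081 — 6 in total.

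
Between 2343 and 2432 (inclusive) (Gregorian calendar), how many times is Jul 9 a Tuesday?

13

Track Jul 9's weekday year by year (advancing +1, or +2 across a Feb 29):
  2343: Fri  2344: Sun (+2)  2345: Mon (+1)  2346: Tue (+1) ✓  2347: Wed (+1)
  2348: Fri (+2)  2349: Sat (+1)  2350: Sun (+1)  2351: Mon (+1)  2352: Wed (+2)
  2353: Thu (+1)  2354: Fri (+1)  2355: Sat (+1)  2356: Mon (+2)  … (62 more years) …
  2419: Tue (+1) ✓  2420: Thu (+2)  2421: Fri (+1)  2422: Sat (+1)  2423: Sun (+1)
  2424: Tue (+2) ✓  2425: Wed (+1)  2426: Thu (+1)  2427: Fri (+1)  2428: Sun (+2)
  2429: Mon (+1)  2430: Tue (+1) ✓  2431: Wed (+1)  2432: Fri (+2)
Tuesday years: 2346, 2357, 2363, 2368, 2374, 2385, 2391, 2396, 2402, 2413, 2419, 2424, 2430 — 13 in total.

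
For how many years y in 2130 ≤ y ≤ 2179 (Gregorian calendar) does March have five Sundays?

March has 31 days; it has five Sundays when Sunday falls among the first (month-length − 28) days — i.e. when March 1 is one of Sunday/Saturday/Friday.
March 1 by year: 2130:Wed 2131:Thu 2132:Sat✓ 2133:Sun✓ 2134:Mon 2135:Tue 2136:Thu 2137:Fri✓ 2138:Sat✓ 2139:Sun✓ 2140:Tue 2141:Wed 2142:Thu 2143:Fri✓ 2144:Sun✓ …(20 more)… 2165:Fri✓ 2166:Sat✓ 2167:Sun✓ 2168:Tue 2169:Wed 2170:Thu 2171:Fri✓ 2172:Sun✓ 2173:Mon 2174:Tue 2175:Wed 2176:Fri✓ 2177:Sat✓ 2178:Sun✓ 2179:Mon
Years with five Sundays: 2132, 2133, 2137, 2138, 2139, 2143, 2144, 2148, 2149, 2150, 2154, 2155, 2160, 2161, 2165, 2166, 2167, 2171, 2172, 2176, 2177, 2178 → 22.

22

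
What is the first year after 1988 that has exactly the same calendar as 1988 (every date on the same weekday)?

2016

Two years share a calendar iff Jan 1 falls on the same weekday and both are leap or both are common. 1988: Jan 1 is Friday, leap year.
1989: Jan 1 Sunday, common
1990: Jan 1 Monday, common
1991: Jan 1 Tuesday, common
1992: Jan 1 Wednesday, leap
1993: Jan 1 Friday, common
1994: Jan 1 Saturday, common
1995: Jan 1 Sunday, common
1996: Jan 1 Monday, leap
1997: Jan 1 Wednesday, common
1998: Jan 1 Thursday, common
1999: Jan 1 Friday, common
2000: Jan 1 Saturday, leap
2001: Jan 1 Monday, common
2002: Jan 1 Tuesday, common
2003: Jan 1 Wednesday, common
2004: Jan 1 Thursday, leap
2005: Jan 1 Saturday, common
2006: Jan 1 Sunday, common
2007: Jan 1 Monday, common
2008: Jan 1 Tuesday, leap
2009: Jan 1 Thursday, common
2010: Jan 1 Friday, common
2011: Jan 1 Saturday, common
2012: Jan 1 Sunday, leap
2013: Jan 1 Tuesday, common
2014: Jan 1 Wednesday, common
2015: Jan 1 Thursday, common
2016: Jan 1 Friday, leap
2016 matches on both conditions.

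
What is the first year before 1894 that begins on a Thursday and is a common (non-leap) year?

Jan 1 advances by 2 weekdays after a leap year and by 1 after a common year.
1894: Jan 1 is Monday.
1893: Sunday
1892: Friday (leap)
1891: Thursday
1891 begins on a Thursday and is a common year.

1891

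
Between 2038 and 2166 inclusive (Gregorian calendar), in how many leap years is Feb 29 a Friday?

5

Leap years in 2038–2166: 31 of them.
Feb 29 weekday advances by 5 (mod 7) from one leap year to the next four years later (or differs when a century non-leap intervenes).
Leap-day weekdays: 2040:Wed 2044:Mon 2048:Sat 2052:Thu 2056:Tue 2060:Sun 2064:Fri✓ 2068:Wed 2072:Mon 2076:Sat 2080:Thu 2084:Tue 2088:Sun …(5 more)… 2116:Sat 2120:Thu 2124:Tue 2128:Sun 2132:Fri✓ 2136:Wed 2140:Mon 2144:Sat 2148:Thu 2152:Tue 2156:Sun 2160:Fri✓ 2164:Wed
Friday: 2064, 2092, 2104, 2132, 2160 → 5.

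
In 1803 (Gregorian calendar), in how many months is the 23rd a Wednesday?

Check the 23rd of each month of 1803: Jan 23: Sun, Feb 23: Wed, Mar 23: Wed, Apr 23: Sat, May 23: Mon, Jun 23: Thu, Jul 23: Sat, Aug 23: Tue, Sep 23: Fri, Oct 23: Sun, Nov 23: Wed, Dec 23: Fri.
Wednesday occurs in February, March, November — 3 months.

3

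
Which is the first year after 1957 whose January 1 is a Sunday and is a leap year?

Jan 1 advances by 2 weekdays after a leap year and by 1 after a common year.
1957: Jan 1 is Tuesday.
1958: Wednesday
1959: Thursday
1960: Friday (leap)
1961: Sunday
1962: Monday
1963: Tuesday
1964: Wednesday (leap)
1965: Friday
1966: Saturday
1967: Sunday
1968: Monday (leap)
1969: Wednesday
1970: Thursday
1971: Friday
1972: Saturday (leap)
1973: Monday
1974: Tuesday
1975: Wednesday
1976: Thursday (leap)
1977: Saturday
1978: Sunday
1979: Monday
1980: Tuesday (leap)
1981: Thursday
1982: Friday
1983: Saturday
1984: Sunday (leap)
1984 begins on a Sunday and is a leap year.

1984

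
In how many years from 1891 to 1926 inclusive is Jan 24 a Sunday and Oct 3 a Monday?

Check each year's weekday for Jan 24 and Oct 3:
  1891: Sat/Sat  1892: Sun/Mon ✓  1893: Tue/Tue  1894: Wed/Wed  1895: Thu/Thu  1896: Fri/Sat  1897: Sun/Sun  1898: Mon/Mon  1899: Tue/Tue  1900: Wed/Wed  1901: Thu/Thu  1902: Fri/Fri  1903: Sat/Sat  1904: Sun/Mon ✓  …(8 more)…  1913: Fri/Fri  1914: Sat/Sat  1915: Sun/Sun  1916: Mon/Tue  1917: Wed/Wed  1918: Thu/Thu  1919: Fri/Fri  1920: Sat/Sun  1921: Mon/Mon  1922: Tue/Tue  1923: Wed/Wed  1924: Thu/Fri  1925: Sat/Sat  1926: Sun/Sun
Both conditions hold in: 1892, 1904 — 2.

2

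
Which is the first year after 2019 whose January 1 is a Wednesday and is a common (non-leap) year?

Jan 1 advances by 2 weekdays after a leap year and by 1 after a common year.
2019: Jan 1 is Tuesday.
2020: Wednesday (leap)
2021: Friday
2022: Saturday
2023: Sunday
2024: Monday (leap)
2025: Wednesday
2025 begins on a Wednesday and is a common year.

2025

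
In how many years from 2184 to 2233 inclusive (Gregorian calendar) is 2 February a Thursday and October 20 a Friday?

5

Check each year's weekday for 2 February and October 20:
  2184: Mon/Wed  2185: Wed/Thu  2186: Thu/Fri ✓  2187: Fri/Sat  2188: Sat/Mon  2189: Mon/Tue  2190: Tue/Wed  2191: Wed/Thu  2192: Thu/Sat  2193: Sat/Sun  2194: Sun/Mon  2195: Mon/Tue  2196: Tue/Thu  2197: Thu/Fri ✓  …(22 more)…  2220: Wed/Fri  2221: Fri/Sat  2222: Sat/Sun  2223: Sun/Mon  2224: Mon/Wed  2225: Wed/Thu  2226: Thu/Fri ✓  2227: Fri/Sat  2228: Sat/Mon  2229: Mon/Tue  2230: Tue/Wed  2231: Wed/Thu  2232: Thu/Sat  2233: Sat/Sun
Both conditions hold in: 2186, 2197, 2209, 2215, 2226 — 5.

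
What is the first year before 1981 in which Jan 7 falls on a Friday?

From one year to the next, a fixed date's weekday advances by 1, or by 2 when a Feb 29 lies between the two dates.
1981: January 7 is Wednesday.
1980: Monday (−2)
1979: Sunday (−1)
1978: Saturday (−1)
1977: Friday (−1)
Jan 7 falls on a Friday in 1977.

1977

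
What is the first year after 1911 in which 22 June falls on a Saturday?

From one year to the next, a fixed date's weekday advances by 1, or by 2 when a Feb 29 lies between the two dates.
1911: June 22 is Thursday.
1912: Saturday (+2)
22 June falls on a Saturday in 1912.

1912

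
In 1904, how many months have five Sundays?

4

A month of length L has five Sundays iff its first Sunday is on day ≤ L−28 (so day 1–3 in a 31-day month, 1–2 in a 30-day month, day 1 in a leap February).
Checking each month of 1904: Jan starts Fri (31d) ✓; Feb starts Mon (29d); Mar starts Tue (31d); Apr starts Fri (30d); May starts Sun (31d) ✓; Jun starts Wed (30d); Jul starts Fri (31d) ✓; Aug starts Mon (31d); Sep starts Thu (30d); Oct starts Sat (31d) ✓; Nov starts Tue (30d); Dec starts Thu (31d).
Five-Sunday months: January, May, July, October → 4.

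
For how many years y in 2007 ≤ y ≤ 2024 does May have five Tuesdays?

May has 31 days; it has five Tuesdays when Tuesday falls among the first (month-length − 28) days — i.e. when May 1 is one of Tuesday/Monday/Sunday.
May 1 by year: 2007:Tue✓ 2008:Thu 2009:Fri 2010:Sat 2011:Sun✓ 2012:Tue✓ 2013:Wed 2014:Thu 2015:Fri 2016:Sun✓ 2017:Mon✓ 2018:Tue✓ 2019:Wed 2020:Fri 2021:Sat 2022:Sun✓ 2023:Mon✓ 2024:Wed
Years with five Tuesdays: 2007, 2011, 2012, 2016, 2017, 2018, 2022, 2023 → 8.

8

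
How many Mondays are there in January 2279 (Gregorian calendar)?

4

January 2279 has 31 days and begins on Wednesday.
The first Monday is January 6.
Mondays fall on 6, 13, 20, 27 — that's 4.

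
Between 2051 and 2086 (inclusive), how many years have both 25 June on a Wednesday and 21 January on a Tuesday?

4

Check each year's weekday for 25 June and 21 January:
  2051: Sun/Sat  2052: Tue/Sun  2053: Wed/Tue ✓  2054: Thu/Wed  2055: Fri/Thu  2056: Sun/Fri  2057: Mon/Sun  2058: Tue/Mon  2059: Wed/Tue ✓  2060: Fri/Wed  2061: Sat/Fri  2062: Sun/Sat  2063: Mon/Sun  2064: Wed/Mon  …(8 more)…  2073: Sun/Sat  2074: Mon/Sun  2075: Tue/Mon  2076: Thu/Tue  2077: Fri/Thu  2078: Sat/Fri  2079: Sun/Sat  2080: Tue/Sun  2081: Wed/Tue ✓  2082: Thu/Wed  2083: Fri/Thu  2084: Sun/Fri  2085: Mon/Sun  2086: Tue/Mon
Both conditions hold in: 2053, 2059, 2070, 2081 — 4.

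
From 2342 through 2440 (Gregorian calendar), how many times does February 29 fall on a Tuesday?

4

Leap years in 2342–2440: 25 of them.
Feb 29 weekday advances by 5 (mod 7) from one leap year to the next four years later (or differs when a century non-leap intervenes).
Leap-day weekdays: 2344:Tue✓ 2348:Sun 2352:Fri 2356:Wed 2360:Mon 2364:Sat 2368:Thu 2372:Tue✓ 2376:Sun 2380:Fri 2384:Wed 2388:Mon 2392:Sat 2396:Thu 2400:Tue✓ 2404:Sun 2408:Fri 2412:Wed 2416:Mon 2420:Sat 2424:Thu 2428:Tue✓ 2432:Sun 2436:Fri 2440:Wed
Tuesday: 2344, 2372, 2400, 2428 → 4.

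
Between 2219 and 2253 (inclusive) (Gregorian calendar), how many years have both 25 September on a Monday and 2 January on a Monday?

Check each year's weekday for 25 September and 2 January:
  2219: Sat/Sat  2220: Mon/Sun  2221: Tue/Tue  2222: Wed/Wed  2223: Thu/Thu  2224: Sat/Fri  2225: Sun/Sun  2226: Mon/Mon ✓  2227: Tue/Tue  2228: Thu/Wed  2229: Fri/Fri  2230: Sat/Sat  2231: Sun/Sun  2232: Tue/Mon  …(7 more)…  2240: Fri/Thu  2241: Sat/Sat  2242: Sun/Sun  2243: Mon/Mon ✓  2244: Wed/Tue  2245: Thu/Thu  2246: Fri/Fri  2247: Sat/Sat  2248: Mon/Sun  2249: Tue/Tue  2250: Wed/Wed  2251: Thu/Thu  2252: Sat/Fri  2253: Sun/Sun
Both conditions hold in: 2226, 2237, 2243 — 3.

3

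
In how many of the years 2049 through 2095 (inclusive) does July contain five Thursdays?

21

July has 31 days; it has five Thursdays when Thursday falls among the first (month-length − 28) days — i.e. when July 1 is one of Thursday/Wednesday/Tuesday.
July 1 by year: 2049:Thu✓ 2050:Fri 2051:Sat 2052:Mon 2053:Tue✓ 2054:Wed✓ 2055:Thu✓ 2056:Sat 2057:Sun 2058:Mon 2059:Tue✓ 2060:Thu✓ 2061:Fri 2062:Sat 2063:Sun …(17 more)… 2081:Tue✓ 2082:Wed✓ 2083:Thu✓ 2084:Sat 2085:Sun 2086:Mon 2087:Tue✓ 2088:Thu✓ 2089:Fri 2090:Sat 2091:Sun 2092:Tue✓ 2093:Wed✓ 2094:Thu✓ 2095:Fri
Years with five Thursdays: 2049, 2053, 2054, 2055, 2059, 2060, 2064, 2065, 2066, 2070, 2071, 2076, 2077, 2081, 2082, 2083, 2087, 2088, 2092, 2093, 2094 → 21.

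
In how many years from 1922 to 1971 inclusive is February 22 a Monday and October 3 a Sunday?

Check each year's weekday for February 22 and October 3:
  1922: Wed/Tue  1923: Thu/Wed  1924: Fri/Fri  1925: Sun/Sat  1926: Mon/Sun ✓  1927: Tue/Mon  1928: Wed/Wed  1929: Fri/Thu  1930: Sat/Fri  1931: Sun/Sat  1932: Mon/Mon  1933: Wed/Tue  1934: Thu/Wed  1935: Fri/Thu  …(22 more)…  1958: Sat/Fri  1959: Sun/Sat  1960: Mon/Mon  1961: Wed/Tue  1962: Thu/Wed  1963: Fri/Thu  1964: Sat/Sat  1965: Mon/Sun ✓  1966: Tue/Mon  1967: Wed/Tue  1968: Thu/Thu  1969: Sat/Fri  1970: Sun/Sat  1971: Mon/Sun ✓
Both conditions hold in: 1926, 1937, 1943, 1954, 1965, 1971 — 6.

6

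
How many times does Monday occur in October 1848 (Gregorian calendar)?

October 1848 has 31 days and begins on Sunday.
The first Monday is October 2.
Mondays fall on 2, 9, 16, 23, 30 — that's 5.

5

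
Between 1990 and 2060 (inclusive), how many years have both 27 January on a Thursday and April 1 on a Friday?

7

Check each year's weekday for 27 January and April 1:
  1990: Sat/Sun  1991: Sun/Mon  1992: Mon/Wed  1993: Wed/Thu  1994: Thu/Fri ✓  1995: Fri/Sat  1996: Sat/Mon  1997: Mon/Tue  1998: Tue/Wed  1999: Wed/Thu  2000: Thu/Sat  2001: Sat/Sun  2002: Sun/Mon  2003: Mon/Tue  …(43 more)…  2047: Sun/Mon  2048: Mon/Wed  2049: Wed/Thu  2050: Thu/Fri ✓  2051: Fri/Sat  2052: Sat/Mon  2053: Mon/Tue  2054: Tue/Wed  2055: Wed/Thu  2056: Thu/Sat  2057: Sat/Sun  2058: Sun/Mon  2059: Mon/Tue  2060: Tue/Thu
Both conditions hold in: 1994, 2005, 2011, 2022, 2033, 2039, 2050 — 7.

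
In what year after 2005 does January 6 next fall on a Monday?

2014

From one year to the next, a fixed date's weekday advances by 1, or by 2 when a Feb 29 lies between the two dates.
2005: January 6 is Thursday.
2006: Friday (+1)
2007: Saturday (+1)
2008: Sunday (+1)
2009: Tuesday (+2)
2010: Wednesday (+1)
2011: Thursday (+1)
2012: Friday (+1)
2013: Sunday (+2)
2014: Monday (+1)
January 6 falls on a Monday in 2014.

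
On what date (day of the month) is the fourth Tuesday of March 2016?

22

March 1, 2016 is a Tuesday, so the first Tuesday is the 1st.
The fourth Tuesday is 1 + 21 = 22.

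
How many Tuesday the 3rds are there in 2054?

3

Check the 3rd of each month of 2054: Jan 3: Sat, Feb 3: Tue, Mar 3: Tue, Apr 3: Fri, May 3: Sun, Jun 3: Wed, Jul 3: Fri, Aug 3: Mon, Sep 3: Thu, Oct 3: Sat, Nov 3: Tue, Dec 3: Thu.
Tuesday occurs in February, March, November — 3 months.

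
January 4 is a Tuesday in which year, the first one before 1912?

1910

From one year to the next, a fixed date's weekday advances by 1, or by 2 when a Feb 29 lies between the two dates.
1912: January 4 is Thursday.
1911: Wednesday (−1)
1910: Tuesday (−1)
January 4 falls on a Tuesday in 1910.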